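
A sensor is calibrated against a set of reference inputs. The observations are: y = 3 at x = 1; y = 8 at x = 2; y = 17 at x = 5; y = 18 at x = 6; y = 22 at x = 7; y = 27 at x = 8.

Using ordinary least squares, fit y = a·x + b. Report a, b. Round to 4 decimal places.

The normal system AᵀA·[a, b]ᵀ = Aᵀy is [[179, 29]; [29, 6]]·[a, b]ᵀ = [582, 95]ᵀ.
Eliminating b: 6·(row 1) − 29·(row 2) gives 233·a = 6·582 − 29·95 = 737, so a = 737/233.
Then b = (95 − 29·(737/233))/6 = 127/233.

a = 3.1631, b = 0.5451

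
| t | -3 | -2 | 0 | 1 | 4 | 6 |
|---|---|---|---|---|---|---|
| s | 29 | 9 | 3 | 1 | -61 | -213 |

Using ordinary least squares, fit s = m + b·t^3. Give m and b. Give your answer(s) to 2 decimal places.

Compute the Gram sums: Σ1 = 6, Σt^3 = 246, Σt^3·t^3 = 51546.
For Mᵀs: Σs = -232, Σt^3·s = -50766.
So MᵀM·[m, b]ᵀ = Mᵀs: [[6, 246]; [246, 51546]]·[m, b]ᵀ = [-232, -50766]ᵀ.
Eliminating b: 51546·(row 1) − 246·(row 2) gives 248760·m = 51546·(-232) − 246·(-50766) = 529764, so m = 44147/20730.
Then b = ((-50766) − 246·(44147/20730))/51546 = -20627/20730.

m = 2.13, b = -1.00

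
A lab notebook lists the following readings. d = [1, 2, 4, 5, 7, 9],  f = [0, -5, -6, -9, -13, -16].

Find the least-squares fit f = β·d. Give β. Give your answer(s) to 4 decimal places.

Sums needed: Σd·d = 176.
For Aᵀf: Σd·f = -314.
Normal equations: [[176]]·[β]ᵀ = [-314]ᵀ.
β = (-314)/176 = -1.78409.

β = -1.7841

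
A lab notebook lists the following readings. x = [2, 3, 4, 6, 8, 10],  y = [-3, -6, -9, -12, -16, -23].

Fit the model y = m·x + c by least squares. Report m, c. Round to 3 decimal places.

m = -2.326, c = 1.295

The normal system AᵀA·[m, c]ᵀ = Aᵀy is [[229, 33]; [33, 6]]·[m, c]ᵀ = [-490, -69]ᵀ.
Determinant 229·6 − 33² = 285.
m = ((-490)·6 − 33·(-69))/285 = -221/95; c = (229·(-69) − 33·(-490))/285 = 123/95.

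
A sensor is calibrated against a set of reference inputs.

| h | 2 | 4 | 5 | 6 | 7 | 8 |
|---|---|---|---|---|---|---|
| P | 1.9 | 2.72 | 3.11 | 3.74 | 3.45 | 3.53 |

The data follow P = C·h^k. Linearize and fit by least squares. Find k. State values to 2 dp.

With ln Pᵢ as the transformed response and ln hᵢ as the regressor:
Σln h = 9.5060, Σ(ln h)² = 16.3136, Σln P = 6.5959, Σln h·ln P = 11.0542.
Equations: 16.3136·k + 9.5060·ln C = 11.0542;  9.5060·k + 6·ln C = 6.5959.
Slope k = (n·Σln h·ln P − Σln h·Σln P)/(n·Σ(ln h)² − (Σln h)²) = (6·11.0542 − 9.5060·6.5959)/7.5177 = 0.48220; ln C = (Σln P − k·Σln h)/n = 0.33534.

k = 0.48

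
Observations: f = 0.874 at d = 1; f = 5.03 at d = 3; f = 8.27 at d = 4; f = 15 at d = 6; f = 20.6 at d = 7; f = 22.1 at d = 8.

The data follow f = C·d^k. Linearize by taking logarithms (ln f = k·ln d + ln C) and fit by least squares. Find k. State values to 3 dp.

k = 1.584

Taking logs, ln f = k·ln d + ln C, so regress ln f on ln d.
Σln d = 8.3020, Σ(ln d)² = 14.4498, Σln f = 12.4223, Σln d·ln f = 21.8796.
Equations: 14.4498·k + 8.3020·ln C = 21.8796;  8.3020·k + 6·ln C = 12.4223.
Slope k = (n·Σln d·ln f − Σln d·Σln f)/(n·Σ(ln d)² − (Σln d)²) = (6·21.8796 − 8.3020·12.4223)/17.7753 = 1.58353; ln C = (Σln f − k·Σln d)/n = -0.12070.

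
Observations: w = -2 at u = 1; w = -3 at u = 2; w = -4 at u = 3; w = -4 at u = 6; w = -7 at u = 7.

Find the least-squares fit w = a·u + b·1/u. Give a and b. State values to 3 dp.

a = -0.861, b = -1.559

Setting ∂/∂a … = 0 gives: 99·a + 5·b = -93;  5·a + (1243/882)·b = -13/2.
det = 99·(1243/882) − 5² = 11223/98.
a = ((-93)·(1243/882) − 5·(-13/2))/(11223/98) = -28978/33669; b = (99·(-13/2) − 5·(-93))/(11223/98) = -5831/3741.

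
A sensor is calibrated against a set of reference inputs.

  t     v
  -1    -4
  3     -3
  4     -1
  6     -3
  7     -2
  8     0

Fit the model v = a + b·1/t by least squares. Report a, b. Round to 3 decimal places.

a = -2.171, b = 1.619

Entries of XᵀX: Σ1 = 6, Σ1/t = 1/56, Σ1/t·1/t = 34925/28224.
For Xᵀv: Σv = -13, Σ1/t·v = 55/28.
Normal equations: [[6, 1/56]; [1/56, 34925/28224]]·[a, b]ᵀ = [-13, 55/28]ᵀ.
Δ = 6·(34925/28224) − (1/56)² = 69847/9408.
a = ((-13)·(34925/28224) − (1/56)·(55/28))/(69847/9408) = -455015/209541; b = (6·(55/28) − (1/56)·(-13))/(69847/9408) = 113064/69847.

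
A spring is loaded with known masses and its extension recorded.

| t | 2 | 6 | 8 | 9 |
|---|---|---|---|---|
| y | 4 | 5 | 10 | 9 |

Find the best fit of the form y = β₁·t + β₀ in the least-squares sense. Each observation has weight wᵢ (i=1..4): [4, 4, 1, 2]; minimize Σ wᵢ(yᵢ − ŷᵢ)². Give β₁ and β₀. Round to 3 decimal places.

AᵀWA·[β₁, β₀]ᵀ = AᵀWy reads: 386·β₁ + 58·β₀ = 394;  58·β₁ + 11·β₀ = 64.
(Σwᵢ·t·t = 386, Σwᵢ·t = 58, Σwᵢ·1 = 11, Σwᵢ·t·y = 394, Σwᵢ·y = 64.)
Eliminating β₀: 11·(row 1) − 58·(row 2) gives 882·β₁ = 11·394 − 58·64 = 622, so β₁ = 311/441.
Then β₀ = (64 − 58·(311/441))/11 = 926/441.

β₁ = 0.705, β₀ = 2.100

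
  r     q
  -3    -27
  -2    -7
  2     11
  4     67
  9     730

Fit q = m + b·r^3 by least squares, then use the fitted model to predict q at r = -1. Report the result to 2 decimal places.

q̂ = 0.71

Setting ∂/∂m … = 0 gives: 5·m + 766·b = 774;  766·m + 536394·b = 537331.
Determinant 5·536394 − 766² = 2095214.
m = (774·536394 − 766·537331)/2095214 = 1786705/1047607; b = (5·537331 − 766·774)/2095214 = 2093771/2095214.
At r = -1: q̂ = (1786705/1047607)·(1) + (2093771/2095214)·(-1) = 1479639/2095214.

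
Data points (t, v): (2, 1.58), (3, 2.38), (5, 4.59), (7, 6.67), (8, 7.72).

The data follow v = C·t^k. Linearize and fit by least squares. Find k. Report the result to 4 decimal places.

k = 1.1637

Taking logs, ln v = k·ln t + ln C, so regress ln v on ln t.
Σln t = 7.4265, Σ(ln t)² = 12.3883, Σln v = 6.7898, Σln t·ln v = 11.6649.
Equations: 12.3883·k + 7.4265·ln C = 11.6649;  7.4265·k + 5·ln C = 6.7898.
Solving (det = 6.7880): k = 1.16369, ln C = -0.37047.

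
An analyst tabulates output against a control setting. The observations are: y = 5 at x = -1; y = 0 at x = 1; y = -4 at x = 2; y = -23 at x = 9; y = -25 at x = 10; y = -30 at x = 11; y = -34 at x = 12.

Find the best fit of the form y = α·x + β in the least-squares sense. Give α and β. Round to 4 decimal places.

Sums needed: Σx·x = 452, Σx = 44, Σ1 = 7.
For Aᵀy: Σx·y = -1208, Σy = -111.
Normal equations: [[452, 44]; [44, 7]]·[α, β]ᵀ = [-1208, -111]ᵀ.
det = 452·7 − 44² = 1228.
α = ((-1208)·7 − 44·(-111))/1228 = -893/307; β = (452·(-111) − 44·(-1208))/1228 = 745/307.

α = -2.9088, β = 2.4267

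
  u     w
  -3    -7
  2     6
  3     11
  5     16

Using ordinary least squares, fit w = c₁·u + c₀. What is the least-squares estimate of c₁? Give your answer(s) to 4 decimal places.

With design matrix X, XᵀX = [[47, 7]; [7, 4]] and Xᵀw = [146, 26]ᵀ.
det = 47·4 − 7² = 139.
c₁ = (146·4 − 7·26)/139 = 402/139; c₀ = (47·26 − 7·146)/139 = 200/139.

c₁ = 2.8921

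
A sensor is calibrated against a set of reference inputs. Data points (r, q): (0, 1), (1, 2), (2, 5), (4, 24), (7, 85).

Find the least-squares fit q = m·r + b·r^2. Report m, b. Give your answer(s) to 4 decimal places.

m = -1.5374, b = 1.9486

Setting ∂/∂m … = 0 gives: 70·m + 416·b = 703;  416·m + 2674·b = 4571.
Eliminating b: 2674·(row 1) − 416·(row 2) gives 14124·m = 2674·703 − 416·4571 = -21714, so m = -329/214.
Then b = (4571 − 416·(-329/214))/2674 = 417/214.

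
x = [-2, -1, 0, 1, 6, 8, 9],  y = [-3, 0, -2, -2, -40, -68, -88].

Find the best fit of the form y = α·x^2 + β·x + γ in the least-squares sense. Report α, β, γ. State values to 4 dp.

Compute the Gram sums: Σx^2·x^2 = 11971, Σx^2·x = 1449, Σx^2 = 187, Σx·x = 187, Σx = 21, Σ1 = 7.
Right-hand side: Σx^2·y = -12934, Σx·y = -1572, Σy = -203.
Inverting the 3×3 Gram matrix, [α, β, γ]ᵀ = [-133385/133716, -27749/44572, -32369/66858]ᵀ.

α = -0.9975, β = -0.6226, γ = -0.4841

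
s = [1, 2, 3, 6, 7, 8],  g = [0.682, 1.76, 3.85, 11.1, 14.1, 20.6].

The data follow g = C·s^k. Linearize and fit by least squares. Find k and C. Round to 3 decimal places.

k = 1.619, C = 0.636

Let Y = ln g. Fitting Y = k·ln s + ln C by least squares:
Over the data: Σln s = 7.6089, Σ(ln s)² = 13.0084, Σln g = 9.6091, Σln s·ln g = 17.6257.
Normal system: [[13.0084, 7.6089]; [7.6089, 6]]·[k, ln C]ᵀ = [17.6257, 9.6091]ᵀ.
Δ = 13.0084·6 − (7.6089)² = 20.1558; k = (17.6257·6 − 7.6089·9.6091)/20.1558 = 1.61937, ln C = (13.0084·9.6091 − 7.6089·17.6257)/20.1558 = -0.45209, so C = exp(-0.45209) = 0.63630.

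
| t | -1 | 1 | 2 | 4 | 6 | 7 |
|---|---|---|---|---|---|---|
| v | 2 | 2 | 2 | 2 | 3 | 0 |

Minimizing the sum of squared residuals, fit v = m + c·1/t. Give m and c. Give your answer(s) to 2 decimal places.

Sums needed: Σ1 = 6, Σ1/t = 89/84, Σ1/t·1/t = 16657/7056.
For Xᵀv: Σv = 11, Σ1/t·v = 2.
So XᵀX·[m, c]ᵀ = Xᵀv: [[6, 89/84]; [89/84, 16657/7056]]·[m, c]ᵀ = [11, 2]ᵀ.
Determinant 6·(16657/7056) − (89/84)² = 92021/7056.
m = (11·(16657/7056) − (89/84)·2)/(92021/7056) = 168275/92021; c = (6·2 − (89/84)·11)/(92021/7056) = 2436/92021.

m = 1.83, c = 0.03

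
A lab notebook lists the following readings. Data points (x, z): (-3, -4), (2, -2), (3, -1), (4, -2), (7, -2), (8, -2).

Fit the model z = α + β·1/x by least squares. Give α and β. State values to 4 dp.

With design matrix M, MᵀM = [[6, 57/56]; [57/56, 16109/28224]] and Mᵀz = [-13, -29/28]ᵀ.
det = 6·(16109/28224) − (57/56)² = 22471/9408.
α = ((-13)·(16109/28224) − (57/56)·(-29/28))/(22471/9408) = -179663/67413; β = (6·(-29/28) − (57/56)·(-13))/(22471/9408) = 66024/22471.

α = -2.6651, β = 2.9382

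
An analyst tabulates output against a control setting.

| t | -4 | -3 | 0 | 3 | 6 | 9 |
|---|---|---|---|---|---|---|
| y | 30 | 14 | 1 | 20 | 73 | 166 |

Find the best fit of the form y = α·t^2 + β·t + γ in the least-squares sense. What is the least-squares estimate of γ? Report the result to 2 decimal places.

γ = -0.20

Normal-equation sums: Σt^2·t^2 = 8275, Σt^2·t = 881, Σt^2 = 151, Σt·t = 151, Σt = 11, Σ1 = 6.
For Mᵀy: Σt^2·y = 16860, Σt·y = 1830, Σy = 304.
Solving the 3×3 system (Gaussian elimination) gives α = 7927/4008, β = 11909/20040, γ = -659/3340.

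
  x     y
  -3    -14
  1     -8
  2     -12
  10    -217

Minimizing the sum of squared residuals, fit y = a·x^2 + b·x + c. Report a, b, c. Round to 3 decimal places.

From the data, Σx^2·x^2 = 10098, Σx^2·x = 982, Σx^2 = 114, Σx·x = 114, Σx = 10, Σ1 = 4.
And Σx^2·y = -21882, Σx·y = -2160, Σy = -251.
Normal equations: [[10098, 982, 114]; [982, 114, 10]; [114, 10, 4]]·[a, b, c]ᵀ = [-21882, -2160, -251]ᵀ.
Solving the 3×3 system (Gaussian elimination) gives a = -60671/30938, b = -28791/15469, c = -68281/30938.

a = -1.961, b = -1.861, c = -2.207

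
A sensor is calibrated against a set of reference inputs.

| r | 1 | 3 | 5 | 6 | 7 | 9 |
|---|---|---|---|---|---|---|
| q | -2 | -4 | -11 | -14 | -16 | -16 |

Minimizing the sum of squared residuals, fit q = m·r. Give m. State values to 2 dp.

m = -2.03

MᵀM·[m]ᵀ = Mᵀq reads: 201·m = -409.
(Σr·r = 201, Σr·q = -409.)
Hence m = -409 / 201 ≈ -2.03483.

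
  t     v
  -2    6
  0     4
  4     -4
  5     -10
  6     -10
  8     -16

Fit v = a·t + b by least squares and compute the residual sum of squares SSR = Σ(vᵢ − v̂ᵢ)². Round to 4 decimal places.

Forming AᵀA = [[145, 21]; [21, 6]] and Aᵀv = [-266, -30]ᵀ gives AᵀA·[a, b]ᵀ = Aᵀv.
Determinant 145·6 − 21² = 429.
a = ((-266)·6 − 21·(-30))/429 = -322/143; b = (145·(-30) − 21·(-266))/429 = 412/143.
Residuals: -18/13, 160/143, 304/143, -232/143, 90/143, -124/143; SSR = 1640/143.

SSR = 11.4685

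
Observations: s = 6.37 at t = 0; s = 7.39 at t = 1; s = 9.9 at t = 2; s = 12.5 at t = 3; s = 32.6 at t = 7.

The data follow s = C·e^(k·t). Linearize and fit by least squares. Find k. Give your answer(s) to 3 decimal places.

Linearized form: ln s = k·t + ln C. From the 5 transformed points,
AᵀA = [[63.0000, 13.0000]; [13.0000, 5]], rhs = [38.5526, 12.1543]ᵀ  (here Σt = 13.0000, Σ(t)² = 63.0000, Σln s = 12.1543, Σt·ln s = 38.5526).
Δ = 63.0000·5 − (13.0000)² = 146.0000; k = (38.5526·5 − 13.0000·12.1543)/146.0000 = 0.23806, ln C = (63.0000·12.1543 − 13.0000·38.5526)/146.0000 = 1.81190.

k = 0.238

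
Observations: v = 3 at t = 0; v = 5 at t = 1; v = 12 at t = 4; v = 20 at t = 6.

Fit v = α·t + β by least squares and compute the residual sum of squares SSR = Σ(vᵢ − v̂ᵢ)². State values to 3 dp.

SSR = 3.538

Normal-equation sums: Σt·t = 53, Σt = 11, Σ1 = 4.
For Aᵀv: Σt·v = 173, Σv = 40.
So AᵀA·[α, β]ᵀ = Aᵀv: [[53, 11]; [11, 4]]·[α, β]ᵀ = [173, 40]ᵀ.
Determinant 53·4 − 11² = 91.
α = (173·4 − 11·40)/91 = 36/13; β = (53·40 − 11·173)/91 = 31/13.
Residuals: 8/13, -2/13, -19/13, 1; SSR = 46/13.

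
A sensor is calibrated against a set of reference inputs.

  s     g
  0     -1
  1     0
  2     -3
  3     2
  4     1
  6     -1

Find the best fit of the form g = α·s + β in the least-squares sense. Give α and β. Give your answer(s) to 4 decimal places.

α = 0.1429, β = -0.7143

From the data, Σs·s = 66, Σs = 16, Σ1 = 6.
And Σs·g = -2, Σg = -2.
Normal equations: [[66, 16]; [16, 6]]·[α, β]ᵀ = [-2, -2]ᵀ.
Eliminating β: 6·(row 1) − 16·(row 2) gives 140·α = 6·(-2) − 16·(-2) = 20, so α = 1/7.
Then β = ((-2) − 16·(1/7))/6 = -5/7.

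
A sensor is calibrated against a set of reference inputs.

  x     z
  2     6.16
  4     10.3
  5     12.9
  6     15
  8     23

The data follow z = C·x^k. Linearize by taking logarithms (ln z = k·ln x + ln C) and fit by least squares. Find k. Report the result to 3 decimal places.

Linearized form: ln z = k·ln x + ln C. From the 5 transformed points,
Σln x = 7.5601, Σ(ln x)² = 12.5270, Σln z = 12.5510, Σln x·ln z = 19.9812.
Equations: 12.5270·k + 7.5601·ln C = 19.9812;  7.5601·k + 5·ln C = 12.5510.
Solving (det = 5.4804): k = 0.91589, ln C = 1.12536.

k = 0.916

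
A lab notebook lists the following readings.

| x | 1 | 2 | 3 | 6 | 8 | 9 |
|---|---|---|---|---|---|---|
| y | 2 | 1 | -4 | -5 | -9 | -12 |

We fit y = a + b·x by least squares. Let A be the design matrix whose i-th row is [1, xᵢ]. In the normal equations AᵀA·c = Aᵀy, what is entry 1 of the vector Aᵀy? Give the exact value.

-27

Entry 1 ↔ basis 1, so (Aᵀy)_{1} = Σᵢ yᵢ = (1)·(2) + (1)·(1) + (1)·(-4) + (1)·(-5) + (1)·(-9) + (1)·(-12) = -27.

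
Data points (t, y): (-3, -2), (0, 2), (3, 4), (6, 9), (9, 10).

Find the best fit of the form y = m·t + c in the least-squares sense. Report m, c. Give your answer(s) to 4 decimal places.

m = 1.0333, c = 1.5000

The normal system MᵀM·[m, c]ᵀ = Mᵀy is [[135, 15]; [15, 5]]·[m, c]ᵀ = [162, 23]ᵀ.
Eliminating c: 5·(row 1) − 15·(row 2) gives 450·m = 5·162 − 15·23 = 465, so m = 31/30.
Then c = (23 − 15·(31/30))/5 = 3/2.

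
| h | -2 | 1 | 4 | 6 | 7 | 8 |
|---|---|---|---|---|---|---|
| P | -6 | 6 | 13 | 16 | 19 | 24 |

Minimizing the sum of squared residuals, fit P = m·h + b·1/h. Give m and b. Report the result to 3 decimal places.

m = 2.788, b = 2.835

Sums needed: Σh·h = 170, Σh·1/h = 6, Σ1/h·1/h = 38845/28224.
Right-hand side: Σh·P = 491, Σ1/h·P = 1733/84.
So MᵀM·[m, b]ᵀ = MᵀP: [[170, 6]; [6, 38845/28224]]·[m, b]ᵀ = [491, 1733/84]ᵀ.
det = 170·(38845/28224) − 6² = 2793793/14112.
m = (491·(38845/28224) − 6·(1733/84))/(2793793/14112) = 15579167/5587586; b = (170·(1733/84) − 6·491)/(2793793/14112) = 7920528/2793793.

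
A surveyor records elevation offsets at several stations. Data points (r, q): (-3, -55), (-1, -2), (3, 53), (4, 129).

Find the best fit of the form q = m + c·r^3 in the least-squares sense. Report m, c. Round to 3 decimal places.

m = -0.525, c = 2.017

From the data, Σ1 = 4, Σr^3 = 63, Σr^3·r^3 = 5555.
Right-hand side: Σq = 125, Σr^3·q = 11174.
AᵀA·[m, c]ᵀ = Aᵀq becomes [[4, 63]; [63, 5555]]·[m, c]ᵀ = [125, 11174]ᵀ.
Δ = 4·5555 − 63² = 18251.
m = (125·5555 − 63·11174)/18251 = -9587/18251; c = (4·11174 − 63·125)/18251 = 36821/18251.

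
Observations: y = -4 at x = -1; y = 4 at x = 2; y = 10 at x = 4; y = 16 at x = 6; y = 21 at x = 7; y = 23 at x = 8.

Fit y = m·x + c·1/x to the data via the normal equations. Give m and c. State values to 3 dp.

Compute the Gram sums: Σx·x = 170, Σx·1/x = 6, Σ1/x·1/x = 38845/28224.
Right-hand side: Σx·y = 479, Σ1/x·y = 409/24.
AᵀA·[m, c]ᵀ = Aᵀy becomes [[170, 6]; [6, 38845/28224]]·[m, c]ᵀ = [479, 409/24]ᵀ.
Δ = 170·(38845/28224) − 6² = 2793793/14112.
m = (479·(38845/28224) − 6·(409/24))/(2793793/14112) = 15720851/5587586; c = (170·(409/24) − 6·479)/(2793793/14112) = 325752/2793793.

m = 2.814, c = 0.117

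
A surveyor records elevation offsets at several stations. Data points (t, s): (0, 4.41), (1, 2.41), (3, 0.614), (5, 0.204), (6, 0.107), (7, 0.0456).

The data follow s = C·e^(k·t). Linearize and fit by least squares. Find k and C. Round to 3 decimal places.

k = -0.638, C = 4.479

Taking logs, ln s = k·t + ln C, so regress ln s on t.
AᵀA = [[120.0000, 22.0000]; [22.0000, 6]], rhs = [-43.5563, -5.0367]ᵀ  (here Σt = 22.0000, Σ(t)² = 120.0000, Σln s = -5.0367, Σt·ln s = -43.5563).
Solving (det = 236.0000): k = -0.63784, ln C = 1.49932, so C = exp(1.49932) = 4.47863.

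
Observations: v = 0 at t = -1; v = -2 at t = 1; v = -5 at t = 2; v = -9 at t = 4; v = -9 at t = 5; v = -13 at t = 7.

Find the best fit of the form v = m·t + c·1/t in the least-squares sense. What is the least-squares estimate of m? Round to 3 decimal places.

m = -1.951

Sums needed: Σt·t = 96, Σt·1/t = 6, Σ1/t·1/t = 46509/19600.
Moment sums: Σt·v = -184, Σ1/t·v = -1457/140.
Determinant 96·(46509/19600) − 6² = 234954/1225.
m = ((-184)·(46509/19600) − 6·(-1457/140))/(234954/1225) = -50929/26106; c = (96·(-1457/140) − 6·(-184))/(234954/1225) = 2380/4351.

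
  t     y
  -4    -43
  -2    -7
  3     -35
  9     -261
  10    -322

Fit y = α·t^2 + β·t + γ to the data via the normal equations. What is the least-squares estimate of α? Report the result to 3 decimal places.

From the data, Σt^2·t^2 = 16914, Σt^2·t = 1684, Σt^2 = 210, Σt·t = 210, Σt = 16, Σ1 = 5.
For Mᵀy: Σt^2·y = -54372, Σt·y = -5488, Σy = -668.
Row-reducing yields α = -985470/326479, β = -607932/326479, γ = -282472/326479.

α = -3.018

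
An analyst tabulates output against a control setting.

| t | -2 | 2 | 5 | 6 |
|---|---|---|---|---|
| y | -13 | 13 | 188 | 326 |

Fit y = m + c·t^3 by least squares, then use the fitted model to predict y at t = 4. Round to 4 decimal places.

The normal equations are: 4·m + 341·c = 514;  341·m + 62409·c = 94124.
Determinant 4·62409 − 341² = 133355.
m = (514·62409 − 341·94124)/133355 = -18058/133355; c = (4·94124 − 341·514)/133355 = 201222/133355.
At t = 4: ŷ = (-18058/133355)·(1) + (201222/133355)·(64) = 2572030/26671.

ŷ = 96.4355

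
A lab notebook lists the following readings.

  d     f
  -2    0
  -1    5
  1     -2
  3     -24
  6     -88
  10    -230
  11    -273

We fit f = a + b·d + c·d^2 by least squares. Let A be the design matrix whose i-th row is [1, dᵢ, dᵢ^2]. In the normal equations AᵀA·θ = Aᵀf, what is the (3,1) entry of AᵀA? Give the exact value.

Row 3 ↔ basis d^2, column 1 ↔ basis 1, so (AᵀA)_{3,1} = Σᵢ d^2 = (4)·(1) + (1)·(1) + (1)·(1) + (9)·(1) + (36)·(1) + (100)·(1) + (121)·(1) = 272.

272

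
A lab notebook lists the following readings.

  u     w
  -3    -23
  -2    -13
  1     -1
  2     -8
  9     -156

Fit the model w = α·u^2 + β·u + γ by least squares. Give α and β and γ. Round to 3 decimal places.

Compute the Gram sums: Σu^2·u^2 = 6675, Σu^2·u = 703, Σu^2 = 99, Σu·u = 99, Σu = 7, Σ1 = 5.
For Xᵀw: Σu^2·w = -12928, Σu·w = -1326, Σw = -201.
Normal equations: [[6675, 703, 99]; [703, 99, 7]; [99, 7, 5]]·[α, β, γ]ᵀ = [-12928, -1326, -201]ᵀ.
Inverting the 3×3 Gram matrix, [α, β, γ]ᵀ = [-260759/127516, 156605/127516, -91181/63758]ᵀ.

α = -2.045, β = 1.228, γ = -1.430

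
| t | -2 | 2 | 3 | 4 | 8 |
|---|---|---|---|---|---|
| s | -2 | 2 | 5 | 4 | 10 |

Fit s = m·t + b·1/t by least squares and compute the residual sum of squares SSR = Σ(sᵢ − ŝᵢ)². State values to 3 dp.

SSR = 2.901

Sums needed: Σt·t = 97, Σt·1/t = 5, Σ1/t·1/t = 397/576.
For Xᵀs: Σt·s = 119, Σ1/t·s = 71/12.
Normal equations: [[97, 5]; [5, 397/576]]·[m, b]ᵀ = [119, 71/12]ᵀ.
Eliminating b: (397/576)·(row 1) − 5·(row 2) gives (24109/576)·m = (397/576)·119 − 5·(71/12) = 30203/576, so m = 30203/24109.
Then b = ((71/12) − 5·(30203/24109))/(397/576) = -12144/24109.
Residuals: 6116/24109, -6116/24109, 33984/24109, -21340/24109, 984/24109; SSR = 69936/24109.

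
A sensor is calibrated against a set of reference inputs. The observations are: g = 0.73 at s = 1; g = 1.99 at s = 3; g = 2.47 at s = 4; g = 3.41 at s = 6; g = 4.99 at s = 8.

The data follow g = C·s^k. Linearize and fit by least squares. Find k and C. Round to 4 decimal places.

With ln gᵢ as the transformed response and ln sᵢ as the regressor:
Σln s = 6.3561, Σ(ln s)² = 10.6632, Σln g = 4.1118, Σln s·ln g = 7.5500.
Equations: 10.6632·k + 6.3561·ln C = 7.5500;  6.3561·k + 5·ln C = 4.1118.
Δ = 10.6632·5 − (6.3561)² = 12.9161; k = (7.5500·5 − 6.3561·4.1118)/12.9161 = 0.89929, ln C = (10.6632·4.1118 − 6.3561·7.5500)/12.9161 = -0.32083, so C = exp(-0.32083) = 0.72554.

k = 0.8993, C = 0.7255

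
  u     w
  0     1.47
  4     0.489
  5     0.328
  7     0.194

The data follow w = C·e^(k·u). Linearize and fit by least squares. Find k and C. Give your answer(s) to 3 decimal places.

Let Y = ln w. Fitting Y = k·u + ln C by least squares:
Σu = 16.0000, Σ(u)² = 90.0000, Σln w = -3.0848, Σu·ln w = -19.9146.
Normal system: [[90.0000, 16.0000]; [16.0000, 4]]·[k, ln C]ᵀ = [-19.9146, -3.0848]ᵀ.
Slope k = (n·Σu·ln w − Σu·Σln w)/(n·Σ(u)² − (Σu)²) = (4·-19.9146 − 16.0000·-3.0848)/104.0000 = -0.29136; ln C = (Σln w − k·Σu)/n = 0.39427, so C = exp(0.39427) = 1.48330.

k = -0.291, C = 1.483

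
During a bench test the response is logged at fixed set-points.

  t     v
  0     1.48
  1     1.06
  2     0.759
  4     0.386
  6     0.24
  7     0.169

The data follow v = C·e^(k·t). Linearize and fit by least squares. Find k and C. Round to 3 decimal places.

Let Y = ln v. Fitting Y = k·t + ln C by least squares:
XᵀX = [[106.0000, 20.0000]; [20.0000, 6]], rhs = [-25.3086, -3.9823]ᵀ  (here Σt = 20.0000, Σ(t)² = 106.0000, Σln v = -3.9823, Σt·ln v = -25.3086).
Δ = 106.0000·6 − (20.0000)² = 236.0000; k = (-25.3086·6 − 20.0000·-3.9823)/236.0000 = -0.30595, ln C = (106.0000·-3.9823 − 20.0000·-25.3086)/236.0000 = 0.35612, so C = exp(0.35612) = 1.42778.

k = -0.306, C = 1.428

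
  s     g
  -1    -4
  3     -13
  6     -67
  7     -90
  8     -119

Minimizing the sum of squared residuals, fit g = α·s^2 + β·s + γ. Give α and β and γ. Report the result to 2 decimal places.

The normal equations are: 7875·α + 1097·β + 159·γ = -14559;  1097·α + 159·β + 23·γ = -2019;  159·α + 23·β + 5·γ = -293.
Inverting the 3×3 Gram matrix, [α, β, γ]ᵀ = [-41828/20371, 30438/20371, -3625/20371]ᵀ.

α = -2.05, β = 1.49, γ = -0.18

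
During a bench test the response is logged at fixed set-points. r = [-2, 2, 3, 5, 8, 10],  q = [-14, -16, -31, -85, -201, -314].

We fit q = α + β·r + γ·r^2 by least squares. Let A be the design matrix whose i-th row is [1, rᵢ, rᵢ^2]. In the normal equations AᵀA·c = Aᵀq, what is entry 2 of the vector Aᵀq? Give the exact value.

Entry 2 ↔ basis r, so (Aᵀq)_{2} = Σᵢ (r)·qᵢ = (-2)·(-14) + (2)·(-16) + (3)·(-31) + (5)·(-85) + (8)·(-201) + (10)·(-314) = -5270.

-5270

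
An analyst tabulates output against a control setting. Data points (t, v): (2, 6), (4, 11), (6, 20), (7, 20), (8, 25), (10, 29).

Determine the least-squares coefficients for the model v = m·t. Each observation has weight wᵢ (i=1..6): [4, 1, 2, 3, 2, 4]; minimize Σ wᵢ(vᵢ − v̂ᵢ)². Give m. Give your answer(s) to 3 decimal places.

Entries of AᵀWA: Σwᵢ·t·t = 779.
Moment sums: Σwᵢ·t·v = 2312.
m = 2312/779 = 2.96791.

m = 2.968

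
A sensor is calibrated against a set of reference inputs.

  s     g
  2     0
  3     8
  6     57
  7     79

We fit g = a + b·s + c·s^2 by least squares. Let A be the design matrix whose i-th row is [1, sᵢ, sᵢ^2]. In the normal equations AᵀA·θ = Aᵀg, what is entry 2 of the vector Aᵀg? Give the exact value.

919

Entry 2 ↔ basis s, so (Aᵀg)_{2} = Σᵢ (s)·gᵢ = (2)·(0) + (3)·(8) + (6)·(57) + (7)·(79) = 919.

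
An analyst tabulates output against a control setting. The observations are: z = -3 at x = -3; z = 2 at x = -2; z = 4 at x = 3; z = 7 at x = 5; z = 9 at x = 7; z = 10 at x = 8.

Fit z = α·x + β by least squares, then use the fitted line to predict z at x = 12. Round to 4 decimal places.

ẑ = 14.0031

AᵀA·[α, β]ᵀ = Aᵀz reads: 160·α + 18·β = 195;  18·α + 6·β = 29.
(Σx·x = 160, Σx = 18, Σ1 = 6, Σx·z = 195, Σz = 29.)
Δ = 160·6 − 18² = 636.
α = (195·6 − 18·29)/636 = 54/53; β = (160·29 − 18·195)/636 = 565/318.
At x = 12: ẑ = (54/53)·(12) + (565/318)·(1) = 4453/318.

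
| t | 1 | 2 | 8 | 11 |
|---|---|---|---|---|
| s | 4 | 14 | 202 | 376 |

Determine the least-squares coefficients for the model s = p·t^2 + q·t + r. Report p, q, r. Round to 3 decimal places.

The normal equations are: 18754·p + 1852·q + 190·r = 58484;  1852·p + 190·q + 22·r = 5784;  190·p + 22·q + 4·r = 596.
(Σt^2·t^2 = 18754, Σt^2·t = 1852, Σt^2 = 190, Σt·t = 190, Σt = 22, Σ1 = 4, Σt^2·s = 58484, Σt·s = 5784, Σs = 596.)
Row-reducing yields p = 4972/1671, q = 846/557, r = -1150/1671.

p = 2.975, q = 1.519, r = -0.688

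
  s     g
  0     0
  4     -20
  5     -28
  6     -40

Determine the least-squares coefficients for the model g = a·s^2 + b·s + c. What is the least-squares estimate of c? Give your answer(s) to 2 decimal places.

c = -0.03

Sums needed: Σs^2·s^2 = 2177, Σs^2·s = 405, Σs^2 = 77, Σs·s = 77, Σs = 15, Σ1 = 4.
Right-hand side: Σs^2·g = -2460, Σs·g = -460, Σg = -88.
So XᵀX·[a, b, c]ᵀ = Xᵀg: [[2177, 405, 77]; [405, 77, 15]; [77, 15, 4]]·[a, b, c]ᵀ = [-2460, -460, -88]ᵀ.
Solving the 3×3 system (Gaussian elimination) gives a = -391/451, b = -635/451, c = -14/451.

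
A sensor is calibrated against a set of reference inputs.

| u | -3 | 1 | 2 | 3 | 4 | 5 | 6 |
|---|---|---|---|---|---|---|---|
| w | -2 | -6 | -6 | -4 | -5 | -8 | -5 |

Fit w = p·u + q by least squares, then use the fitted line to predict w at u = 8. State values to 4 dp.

ŵ = -7.3085

The normal equations are: 100·p + 18·q = -114;  18·p + 7·q = -36.
(Σu·u = 100, Σu = 18, Σ1 = 7, Σu·w = -114, Σw = -36.)
Δ = 100·7 − 18² = 376.
p = ((-114)·7 − 18·(-36))/376 = -75/188; q = (100·(-36) − 18·(-114))/376 = -387/94.
At u = 8: ŵ = (-75/188)·(8) + (-387/94)·(1) = -687/94.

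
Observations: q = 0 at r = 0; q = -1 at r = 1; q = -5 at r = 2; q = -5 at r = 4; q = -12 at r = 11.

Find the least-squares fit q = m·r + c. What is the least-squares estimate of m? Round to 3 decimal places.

AᵀA·[m, c]ᵀ = Aᵀq reads: 142·m + 18·c = -163;  18·m + 5·c = -23.
(Σr·r = 142, Σr = 18, Σ1 = 5, Σr·q = -163, Σq = -23.)
Determinant 142·5 − 18² = 386.
m = ((-163)·5 − 18·(-23))/386 = -401/386; c = (142·(-23) − 18·(-163))/386 = -166/193.

m = -1.039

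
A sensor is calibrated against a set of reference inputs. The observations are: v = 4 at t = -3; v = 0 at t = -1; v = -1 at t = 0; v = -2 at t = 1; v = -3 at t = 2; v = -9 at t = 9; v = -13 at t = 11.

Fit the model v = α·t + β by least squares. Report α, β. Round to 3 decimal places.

α = -1.081, β = -0.494

Entries of AᵀA: Σt·t = 217, Σt = 19, Σ1 = 7.
And Σt·v = -244, Σv = -24.
AᵀA·[α, β]ᵀ = Aᵀv becomes [[217, 19]; [19, 7]]·[α, β]ᵀ = [-244, -24]ᵀ.
Determinant 217·7 − 19² = 1158.
α = ((-244)·7 − 19·(-24))/1158 = -626/579; β = (217·(-24) − 19·(-244))/1158 = -286/579.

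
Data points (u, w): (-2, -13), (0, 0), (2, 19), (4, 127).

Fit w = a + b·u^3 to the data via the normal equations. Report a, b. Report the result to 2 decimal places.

From the data, Σ1 = 4, Σu^3 = 64, Σu^3·u^3 = 4224.
Right-hand side: Σw = 133, Σu^3·w = 8384.
Eliminating b: 4224·(row 1) − 64·(row 2) gives 12800·a = 4224·133 − 64·8384 = 25216, so a = 197/100.
Then b = (8384 − 64·(197/100))/4224 = 391/200.

a = 1.97, b = 1.96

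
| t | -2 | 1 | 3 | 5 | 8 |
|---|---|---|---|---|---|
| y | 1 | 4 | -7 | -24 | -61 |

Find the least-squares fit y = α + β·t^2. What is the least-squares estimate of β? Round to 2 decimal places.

β = -1.03

The normal system XᵀX·[α, β]ᵀ = Xᵀy is [[5, 103]; [103, 4819]]·[α, β]ᵀ = [-87, -4559]ᵀ.
Δ = 5·4819 − 103² = 13486.
α = ((-87)·4819 − 103·(-4559))/13486 = 25162/6743; β = (5·(-4559) − 103·(-87))/13486 = -6917/6743.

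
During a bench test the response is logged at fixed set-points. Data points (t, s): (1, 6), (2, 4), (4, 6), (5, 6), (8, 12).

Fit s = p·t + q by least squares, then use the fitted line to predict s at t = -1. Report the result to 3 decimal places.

ŝ = 2.133

The normal equations are: 110·p + 20·q = 164;  20·p + 5·q = 34.
det = 110·5 − 20² = 150.
p = (164·5 − 20·34)/150 = 14/15; q = (110·34 − 20·164)/150 = 46/15.
At t = -1: ŝ = (14/15)·(-1) + (46/15)·(1) = 32/15.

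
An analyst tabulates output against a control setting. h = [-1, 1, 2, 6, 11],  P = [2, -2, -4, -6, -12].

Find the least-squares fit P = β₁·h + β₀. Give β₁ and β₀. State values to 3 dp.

β₁ = -1.062, β₀ = -0.366

Forming XᵀX = [[163, 19]; [19, 5]] and XᵀP = [-180, -22]ᵀ gives XᵀX·[β₁, β₀]ᵀ = XᵀP.
Eliminating β₀: 5·(row 1) − 19·(row 2) gives 454·β₁ = 5·(-180) − 19·(-22) = -482, so β₁ = -241/227.
Then β₀ = ((-22) − 19·(-241/227))/5 = -83/227.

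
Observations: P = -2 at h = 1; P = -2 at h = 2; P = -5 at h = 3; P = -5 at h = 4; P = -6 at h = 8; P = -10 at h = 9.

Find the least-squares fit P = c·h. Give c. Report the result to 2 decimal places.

c = -1.02

Forming MᵀM = [[175]] and MᵀP = [-179]ᵀ gives MᵀM·[c]ᵀ = MᵀP.
c = (-179)/175 = -1.02286.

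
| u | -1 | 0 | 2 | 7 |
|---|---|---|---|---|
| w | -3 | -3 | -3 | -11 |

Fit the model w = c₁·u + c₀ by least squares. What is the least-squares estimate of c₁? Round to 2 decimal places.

c₁ = -1.05

Normal-equation sums: Σu·u = 54, Σu = 8, Σ1 = 4.
For Aᵀw: Σu·w = -80, Σw = -20.
So AᵀA·[c₁, c₀]ᵀ = Aᵀw: [[54, 8]; [8, 4]]·[c₁, c₀]ᵀ = [-80, -20]ᵀ.
Eliminating c₀: 4·(row 1) − 8·(row 2) gives 152·c₁ = 4·(-80) − 8·(-20) = -160, so c₁ = -20/19.
Then c₀ = ((-20) − 8·(-20/19))/4 = -55/19.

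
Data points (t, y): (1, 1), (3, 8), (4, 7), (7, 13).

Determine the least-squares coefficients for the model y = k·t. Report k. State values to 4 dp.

Entries of AᵀA: Σt·t = 75.
Moment sums: Σt·y = 144.
So AᵀA·[k]ᵀ = Aᵀy: [[75]]·[k]ᵀ = [144]ᵀ.
k = 144/75 = 1.92.

k = 1.9200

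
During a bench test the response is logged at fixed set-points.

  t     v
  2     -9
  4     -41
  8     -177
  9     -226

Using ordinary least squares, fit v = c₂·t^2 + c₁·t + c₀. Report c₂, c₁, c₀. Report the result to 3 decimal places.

c₂ = -3.000, c₁ = 2.000, c₀ = -1.000

Forming AᵀA = [[10929, 1313, 165]; [1313, 165, 23]; [165, 23, 4]] and Aᵀv = [-30326, -3632, -453]ᵀ gives AᵀA·[c₂, c₁, c₀]ᵀ = Aᵀv.
Solving the 3×3 system (Gaussian elimination) gives c₂ = -3, c₁ = 2, c₀ = -1.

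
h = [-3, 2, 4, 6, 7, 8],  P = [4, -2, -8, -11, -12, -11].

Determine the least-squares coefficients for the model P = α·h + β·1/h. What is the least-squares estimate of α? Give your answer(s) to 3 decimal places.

The normal equations are: 178·α + 6·β = -286;  6·α + (13757/28224)·β = -1555/168.
(Σh·h = 178, Σh·1/h = 6, Σ1/h·1/h = 13757/28224, Σh·P = -286, Σ1/h·P = -1555/168.)
Eliminating β: (13757/28224)·(row 1) − 6·(row 2) gives (716341/14112)·α = (13757/28224)·(-286) − 6·(-1555/168) = -1183531/14112, so α = -1183531/716341.
Then β = ((-1555/168) − 6·(-1183531/716341))/(13757/28224) = 965832/716341.

α = -1.652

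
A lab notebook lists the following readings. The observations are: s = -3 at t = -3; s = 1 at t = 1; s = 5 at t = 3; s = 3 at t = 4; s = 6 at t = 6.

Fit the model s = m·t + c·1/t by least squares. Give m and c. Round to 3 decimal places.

m = 1.008, c = 0.287

From the data, Σt·t = 71, Σt·1/t = 5, Σ1/t·1/t = 21/16.
Moment sums: Σt·s = 73, Σ1/t·s = 65/12.
Normal equations: [[71, 5]; [5, 21/16]]·[m, c]ᵀ = [73, 65/12]ᵀ.
Determinant 71·(21/16) − 5² = 1091/16.
m = (73·(21/16) − 5·(65/12))/(1091/16) = 3299/3273; c = (71·(65/12) − 5·73)/(1091/16) = 940/3273.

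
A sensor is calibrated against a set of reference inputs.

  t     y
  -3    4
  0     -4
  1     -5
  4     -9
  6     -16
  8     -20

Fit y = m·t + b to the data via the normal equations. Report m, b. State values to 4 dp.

m = -2.1080, b = -2.7120

The normal system AᵀA·[m, b]ᵀ = Aᵀy is [[126, 16]; [16, 6]]·[m, b]ᵀ = [-309, -50]ᵀ.
Determinant 126·6 − 16² = 500.
m = ((-309)·6 − 16·(-50))/500 = -527/250; b = (126·(-50) − 16·(-309))/500 = -339/125.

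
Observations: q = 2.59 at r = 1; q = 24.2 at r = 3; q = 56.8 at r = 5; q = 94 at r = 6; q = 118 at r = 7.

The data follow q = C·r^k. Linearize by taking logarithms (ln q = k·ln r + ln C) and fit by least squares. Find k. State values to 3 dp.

Linearized form: ln q = k·ln r + ln C. From the 5 transformed points,
Σln r = 6.4457, Σ(ln r)² = 10.7942, Σln q = 17.4915, Σln r·ln q = 27.4258.
Equations: 10.7942·k + 6.4457·ln C = 27.4258;  6.4457·k + 5·ln C = 17.4915.
Slope k = (n·Σln r·ln q − Σln r·Σln q)/(n·Σ(ln r)² − (Σln r)²) = (5·27.4258 − 6.4457·17.4915)/12.4237 = 1.96264; ln C = (Σln q − k·Σln r)/n = 0.96818.

k = 1.963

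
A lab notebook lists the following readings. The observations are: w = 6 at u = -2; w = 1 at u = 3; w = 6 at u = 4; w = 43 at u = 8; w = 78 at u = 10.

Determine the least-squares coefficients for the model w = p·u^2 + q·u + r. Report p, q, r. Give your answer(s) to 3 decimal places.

Entries of MᵀM: Σu^2·u^2 = 14449, Σu^2·u = 1595, Σu^2 = 193, Σu·u = 193, Σu = 23, Σ1 = 5.
Right-hand side: Σu^2·w = 10681, Σu·w = 1139, Σw = 134.
So MᵀM·[p, q, r]ᵀ = Mᵀw: [[14449, 1595, 193]; [1595, 193, 23]; [193, 23, 5]]·[p, q, r]ᵀ = [10681, 1139, 134]ᵀ.
Inverting the 3×3 Gram matrix, [p, q, r]ᵀ = [46153/45916, -7625/3532, -47491/22958]ᵀ.

p = 1.005, q = -2.159, r = -2.069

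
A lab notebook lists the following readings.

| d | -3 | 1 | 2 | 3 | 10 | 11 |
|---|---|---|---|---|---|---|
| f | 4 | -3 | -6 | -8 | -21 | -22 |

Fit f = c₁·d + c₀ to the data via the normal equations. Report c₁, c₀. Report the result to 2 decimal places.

Forming XᵀX = [[244, 24]; [24, 6]] and Xᵀf = [-503, -56]ᵀ gives XᵀX·[c₁, c₀]ᵀ = Xᵀf.
det = 244·6 − 24² = 888.
c₁ = ((-503)·6 − 24·(-56))/888 = -279/148; c₀ = (244·(-56) − 24·(-503))/888 = -199/111.

c₁ = -1.89, c₀ = -1.79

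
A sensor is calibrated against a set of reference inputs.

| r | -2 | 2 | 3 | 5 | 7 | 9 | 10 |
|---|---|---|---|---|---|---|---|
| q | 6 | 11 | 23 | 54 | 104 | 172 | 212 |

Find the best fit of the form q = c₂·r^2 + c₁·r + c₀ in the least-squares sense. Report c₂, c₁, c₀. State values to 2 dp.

c₂ = 2.02, c₁ = 0.90, c₀ = 0.36

Entries of AᵀA: Σr^2·r^2 = 19700, Σr^2·r = 2224, Σr^2 = 272, Σr·r = 272, Σr = 34, Σ1 = 7.
And Σr^2·q = 41853, Σr·q = 4745, Σq = 582.
AᵀA·[c₂, c₁, c₀]ᵀ = Aᵀq becomes [[19700, 2224, 272]; [2224, 272, 34]; [272, 34, 7]]·[c₂, c₁, c₀]ᵀ = [41853, 4745, 582]ᵀ.
Solving the 3×3 system (Gaussian elimination) gives c₂ = 566867/280956, c₁ = 253739/280956, c₀ = 16701/46826.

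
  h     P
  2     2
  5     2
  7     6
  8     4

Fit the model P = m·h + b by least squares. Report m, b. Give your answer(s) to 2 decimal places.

m = 0.52, b = 0.62

Forming XᵀX = [[142, 22]; [22, 4]] and XᵀP = [88, 14]ᵀ gives XᵀX·[m, b]ᵀ = XᵀP.
Determinant 142·4 − 22² = 84.
m = (88·4 − 22·14)/84 = 11/21; b = (142·14 − 22·88)/84 = 13/21.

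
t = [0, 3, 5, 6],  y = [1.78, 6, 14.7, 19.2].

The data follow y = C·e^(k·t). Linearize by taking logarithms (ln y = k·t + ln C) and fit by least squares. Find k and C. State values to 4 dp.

k = 0.4050, C = 1.7955

Linearized form: ln y = k·t + ln C. From the 4 transformed points,
Σt = 14.0000, Σ(t)² = 70.0000, Σln y = 8.0111, Σt·ln y = 36.5440.
Equations: 70.0000·k + 14.0000·ln C = 36.5440;  14.0000·k + 4·ln C = 8.0111.
Slope k = (n·Σt·ln y − Σt·Σln y)/(n·Σ(t)² − (Σt)²) = (4·36.5440 − 14.0000·8.0111)/84.0000 = 0.40500; ln C = (Σln y − k·Σt)/n = 0.58528, so C = exp(0.58528) = 1.79549.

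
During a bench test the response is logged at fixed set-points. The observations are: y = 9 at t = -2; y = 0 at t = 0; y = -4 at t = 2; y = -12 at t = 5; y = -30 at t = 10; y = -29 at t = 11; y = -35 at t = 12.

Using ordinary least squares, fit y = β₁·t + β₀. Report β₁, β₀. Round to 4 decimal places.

The normal system AᵀA·[β₁, β₀]ᵀ = Aᵀy is [[398, 38]; [38, 7]]·[β₁, β₀]ᵀ = [-1125, -101]ᵀ.
det = 398·7 − 38² = 1342.
β₁ = ((-1125)·7 − 38·(-101))/1342 = -367/122; β₀ = (398·(-101) − 38·(-1125))/1342 = 116/61.

β₁ = -3.0082, β₀ = 1.9016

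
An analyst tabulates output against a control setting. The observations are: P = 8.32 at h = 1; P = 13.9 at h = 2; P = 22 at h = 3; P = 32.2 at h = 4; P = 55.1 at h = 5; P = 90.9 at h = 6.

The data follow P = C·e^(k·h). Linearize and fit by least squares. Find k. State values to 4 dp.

Taking logs, ln P = k·h + ln C, so regress ln P on h.
AᵀA = [[91.0000, 21.0000]; [21.0000, 6]], rhs = [77.6477, 19.8325]ᵀ  (here Σh = 21.0000, Σ(h)² = 91.0000, Σln P = 19.8325, Σh·ln P = 77.6477).
Δ = 91.0000·6 − (21.0000)² = 105.0000; k = (77.6477·6 − 21.0000·19.8325)/105.0000 = 0.47052, ln C = (91.0000·19.8325 − 21.0000·77.6477)/105.0000 = 1.65859.

k = 0.4705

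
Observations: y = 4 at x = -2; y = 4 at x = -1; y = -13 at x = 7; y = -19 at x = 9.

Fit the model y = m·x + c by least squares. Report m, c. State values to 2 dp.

m = -2.11, c = 0.87

The normal equations are: 135·m + 13·c = -274;  13·m + 4·c = -24.
(Σx·x = 135, Σx = 13, Σ1 = 4, Σx·y = -274, Σy = -24.)
Determinant 135·4 − 13² = 371.
m = ((-274)·4 − 13·(-24))/371 = -112/53; c = (135·(-24) − 13·(-274))/371 = 46/53.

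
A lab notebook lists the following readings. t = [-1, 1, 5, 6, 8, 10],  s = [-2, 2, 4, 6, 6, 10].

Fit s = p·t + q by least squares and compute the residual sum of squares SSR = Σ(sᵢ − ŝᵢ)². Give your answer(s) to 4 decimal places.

Setting ∂/∂p … = 0 gives: 227·p + 29·q = 208;  29·p + 6·q = 26.
(Σt·t = 227, Σt = 29, Σ1 = 6, Σt·s = 208, Σs = 26.)
Determinant 227·6 − 29² = 521.
p = (208·6 − 29·26)/521 = 494/521; q = (227·26 − 29·208)/521 = -130/521.
Residuals: -418/521, 678/521, -256/521, 292/521, -696/521, 400/521; SSR = 2744/521.

SSR = 5.2668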